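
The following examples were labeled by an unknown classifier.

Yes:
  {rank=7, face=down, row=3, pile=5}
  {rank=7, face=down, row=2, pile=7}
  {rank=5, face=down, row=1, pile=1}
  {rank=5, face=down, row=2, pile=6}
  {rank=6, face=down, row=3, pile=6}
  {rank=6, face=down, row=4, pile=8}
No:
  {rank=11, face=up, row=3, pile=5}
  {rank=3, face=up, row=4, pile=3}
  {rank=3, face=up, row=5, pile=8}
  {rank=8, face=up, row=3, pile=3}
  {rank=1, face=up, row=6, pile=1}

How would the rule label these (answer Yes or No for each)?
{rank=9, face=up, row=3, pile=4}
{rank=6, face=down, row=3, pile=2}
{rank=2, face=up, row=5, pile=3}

No, Yes, No

The simplest hypothesis consistent with all the labels is: face is down.
{rank=9, face=up, row=3, pile=4}: No (face is up).
{rank=6, face=down, row=3, pile=2}: Yes (face is down).
{rank=2, face=up, row=5, pile=3}: No (face is up).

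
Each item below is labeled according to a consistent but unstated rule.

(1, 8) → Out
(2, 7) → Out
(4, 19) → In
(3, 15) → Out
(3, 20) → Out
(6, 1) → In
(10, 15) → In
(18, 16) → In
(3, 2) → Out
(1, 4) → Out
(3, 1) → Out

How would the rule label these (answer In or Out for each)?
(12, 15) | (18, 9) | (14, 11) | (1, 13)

The distinguishing property — first ≥ 4 — holds for all the 'In' cases and none of the 'Out' cases.
(12, 15) — first 12, hence In.
(18, 9) — first 18, hence In.
(14, 11) — first 14, hence In.
(1, 13) — first 1, hence Out.

In, In, In, Out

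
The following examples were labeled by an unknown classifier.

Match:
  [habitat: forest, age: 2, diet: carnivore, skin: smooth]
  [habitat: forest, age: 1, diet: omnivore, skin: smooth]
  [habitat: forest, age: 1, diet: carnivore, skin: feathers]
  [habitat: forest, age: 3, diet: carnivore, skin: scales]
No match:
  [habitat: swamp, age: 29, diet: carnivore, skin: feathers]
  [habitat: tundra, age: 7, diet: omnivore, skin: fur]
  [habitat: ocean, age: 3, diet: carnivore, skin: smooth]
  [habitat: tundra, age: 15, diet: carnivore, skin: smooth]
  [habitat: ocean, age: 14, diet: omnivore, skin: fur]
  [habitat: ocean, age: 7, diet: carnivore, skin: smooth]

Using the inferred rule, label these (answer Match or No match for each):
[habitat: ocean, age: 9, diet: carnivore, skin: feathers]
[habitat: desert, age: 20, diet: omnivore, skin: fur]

No match, No match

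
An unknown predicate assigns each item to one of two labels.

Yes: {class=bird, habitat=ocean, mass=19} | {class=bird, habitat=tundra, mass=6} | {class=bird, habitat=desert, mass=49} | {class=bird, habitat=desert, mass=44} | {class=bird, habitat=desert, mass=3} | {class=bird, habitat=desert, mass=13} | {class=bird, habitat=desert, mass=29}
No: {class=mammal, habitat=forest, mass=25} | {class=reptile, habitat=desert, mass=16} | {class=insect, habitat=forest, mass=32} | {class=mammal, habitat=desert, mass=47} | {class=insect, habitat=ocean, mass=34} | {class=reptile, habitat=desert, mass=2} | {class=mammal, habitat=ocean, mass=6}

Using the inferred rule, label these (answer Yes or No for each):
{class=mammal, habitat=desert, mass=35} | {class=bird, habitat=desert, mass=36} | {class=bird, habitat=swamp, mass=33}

Checking candidate rules against both groups, what survives is: class is bird.
{class=mammal, habitat=desert, mass=35}: No (class is mammal).
{class=bird, habitat=desert, mass=36}: Yes (class is bird).
{class=bird, habitat=swamp, mass=33}: Yes (class is bird).

No, Yes, Yes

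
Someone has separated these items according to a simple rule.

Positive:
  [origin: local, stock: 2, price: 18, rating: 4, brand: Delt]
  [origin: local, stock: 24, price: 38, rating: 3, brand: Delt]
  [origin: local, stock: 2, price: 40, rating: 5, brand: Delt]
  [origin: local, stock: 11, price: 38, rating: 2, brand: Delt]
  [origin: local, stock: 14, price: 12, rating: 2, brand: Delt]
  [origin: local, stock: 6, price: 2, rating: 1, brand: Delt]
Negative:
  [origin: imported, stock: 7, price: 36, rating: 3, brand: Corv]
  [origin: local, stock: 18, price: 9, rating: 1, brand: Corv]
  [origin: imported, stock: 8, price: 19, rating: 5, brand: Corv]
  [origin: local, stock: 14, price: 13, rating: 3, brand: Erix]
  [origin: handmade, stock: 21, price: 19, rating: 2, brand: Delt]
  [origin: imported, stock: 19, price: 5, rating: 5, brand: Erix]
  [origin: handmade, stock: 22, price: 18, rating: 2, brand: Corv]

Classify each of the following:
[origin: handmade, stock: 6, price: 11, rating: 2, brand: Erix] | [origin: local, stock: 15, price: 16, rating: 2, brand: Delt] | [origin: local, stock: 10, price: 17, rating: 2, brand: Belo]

All 'Positive' examples share one property — brand is Delt AND origin is local — and every 'Negative' example lacks it.

Negative, Positive, Negative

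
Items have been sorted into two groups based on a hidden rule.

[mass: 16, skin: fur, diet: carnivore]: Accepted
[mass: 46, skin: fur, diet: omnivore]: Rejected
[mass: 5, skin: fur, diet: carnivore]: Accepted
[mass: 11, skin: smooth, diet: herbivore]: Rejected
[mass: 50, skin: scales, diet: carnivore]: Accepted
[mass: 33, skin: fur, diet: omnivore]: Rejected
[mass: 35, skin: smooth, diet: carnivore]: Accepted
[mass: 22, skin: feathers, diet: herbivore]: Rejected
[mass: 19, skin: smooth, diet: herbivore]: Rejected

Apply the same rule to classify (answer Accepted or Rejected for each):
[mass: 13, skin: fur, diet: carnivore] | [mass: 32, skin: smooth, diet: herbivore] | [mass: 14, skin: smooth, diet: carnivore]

Accepted, Rejected, Accepted

A rule that fits every label: diet is carnivore — true of each 'Accepted' example, false of each 'Rejected' one.
[mass: 13, skin: fur, diet: carnivore] → diet is carnivore → Accepted.
[mass: 32, skin: smooth, diet: herbivore] → diet is herbivore → Rejected.
[mass: 14, skin: smooth, diet: carnivore] → diet is carnivore → Accepted.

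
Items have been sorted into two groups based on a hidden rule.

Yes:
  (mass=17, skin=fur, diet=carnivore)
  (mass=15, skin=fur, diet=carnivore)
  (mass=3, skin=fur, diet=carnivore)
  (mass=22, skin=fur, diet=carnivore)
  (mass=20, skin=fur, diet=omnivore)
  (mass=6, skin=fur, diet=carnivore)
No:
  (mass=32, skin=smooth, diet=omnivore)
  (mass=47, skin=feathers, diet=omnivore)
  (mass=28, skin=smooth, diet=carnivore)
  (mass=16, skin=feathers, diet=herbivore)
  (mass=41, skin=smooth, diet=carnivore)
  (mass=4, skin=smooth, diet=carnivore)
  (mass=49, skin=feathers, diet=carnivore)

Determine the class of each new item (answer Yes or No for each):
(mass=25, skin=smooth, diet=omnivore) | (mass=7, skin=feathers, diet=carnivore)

Looking at the examples, the only property every 'Yes' case has and every 'No' case lacks is: skin is fur.
(mass=25, skin=smooth, diet=omnivore) — skin is smooth, hence No. (mass=7, skin=feathers, diet=carnivore) — skin is feathers, hence No.

No, No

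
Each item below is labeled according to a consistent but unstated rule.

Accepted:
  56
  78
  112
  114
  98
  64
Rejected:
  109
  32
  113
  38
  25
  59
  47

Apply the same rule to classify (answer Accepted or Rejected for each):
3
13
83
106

Rejected, Rejected, Rejected, Accepted

A rule that fits every label: even AND at least 47 — true of each 'Accepted' example, false of each 'Rejected' one.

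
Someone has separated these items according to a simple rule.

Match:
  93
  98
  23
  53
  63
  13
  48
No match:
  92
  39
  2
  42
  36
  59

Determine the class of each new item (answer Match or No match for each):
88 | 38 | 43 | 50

Match, Match, Match, No match

The simplest hypothesis consistent with all the labels is: ≡ 3 (mod 5).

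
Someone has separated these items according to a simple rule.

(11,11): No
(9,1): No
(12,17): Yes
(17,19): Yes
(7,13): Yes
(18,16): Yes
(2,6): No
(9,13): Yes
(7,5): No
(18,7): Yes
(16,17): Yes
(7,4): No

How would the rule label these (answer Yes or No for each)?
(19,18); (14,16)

Yes, Yes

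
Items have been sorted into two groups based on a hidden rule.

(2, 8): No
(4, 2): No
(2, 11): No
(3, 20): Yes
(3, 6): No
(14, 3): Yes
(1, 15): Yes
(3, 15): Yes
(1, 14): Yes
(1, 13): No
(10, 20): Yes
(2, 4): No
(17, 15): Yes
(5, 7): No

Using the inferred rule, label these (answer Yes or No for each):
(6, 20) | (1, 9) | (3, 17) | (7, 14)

A rule that fits every label: sum ≥ 15 — true of each 'Yes' example, false of each 'No' one.
(6, 20): 6+20 = 26 — passes, so Yes. (1, 9): 1+9 = 10 — doesn't match, so No. (3, 17): 3+17 = 20 — passes, so Yes. (7, 14): 7+14 = 21 — passes, so Yes.

Yes, No, Yes, Yes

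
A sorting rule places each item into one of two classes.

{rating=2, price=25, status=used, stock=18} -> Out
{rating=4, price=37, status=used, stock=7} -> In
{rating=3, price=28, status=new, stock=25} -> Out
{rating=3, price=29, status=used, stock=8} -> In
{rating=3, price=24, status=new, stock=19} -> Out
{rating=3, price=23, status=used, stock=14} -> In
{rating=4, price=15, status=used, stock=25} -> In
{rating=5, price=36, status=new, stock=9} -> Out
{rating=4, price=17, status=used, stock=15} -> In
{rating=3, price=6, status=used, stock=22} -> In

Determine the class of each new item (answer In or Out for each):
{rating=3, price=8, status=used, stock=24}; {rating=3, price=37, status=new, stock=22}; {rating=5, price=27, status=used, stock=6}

In, Out, In

All 'In' examples share one property — status is used AND rating ≥ 3 — and every 'Out' example lacks it.
{rating=3, price=8, status=used, stock=24} — status is used, rating = 3, hence In.
{rating=3, price=37, status=new, stock=22} — status is new, rating = 3, hence Out.
{rating=5, price=27, status=used, stock=6} — status is used, rating = 5, hence In.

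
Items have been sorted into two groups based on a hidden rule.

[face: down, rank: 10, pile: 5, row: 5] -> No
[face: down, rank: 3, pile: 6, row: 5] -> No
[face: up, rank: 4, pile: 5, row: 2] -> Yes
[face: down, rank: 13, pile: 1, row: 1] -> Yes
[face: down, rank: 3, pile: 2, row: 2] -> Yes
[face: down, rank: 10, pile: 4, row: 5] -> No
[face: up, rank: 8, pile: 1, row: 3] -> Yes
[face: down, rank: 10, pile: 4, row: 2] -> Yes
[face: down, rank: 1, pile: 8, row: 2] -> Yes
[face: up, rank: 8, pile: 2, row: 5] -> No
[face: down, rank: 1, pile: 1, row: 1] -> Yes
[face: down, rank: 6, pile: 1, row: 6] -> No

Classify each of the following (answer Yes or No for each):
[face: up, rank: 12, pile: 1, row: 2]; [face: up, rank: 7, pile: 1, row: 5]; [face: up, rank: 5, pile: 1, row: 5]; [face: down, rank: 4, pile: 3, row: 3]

Rule: row ≤ 3. This holds for each 'Yes' example and fails for each 'No' one.
[face: up, rank: 12, pile: 1, row: 2]: row = 2, has this property → Yes. [face: up, rank: 7, pile: 1, row: 5]: row = 5, does not fit → No. [face: up, rank: 5, pile: 1, row: 5]: row = 5, does not fit → No. [face: down, rank: 4, pile: 3, row: 3]: row = 3, has this property → Yes.

Yes, No, No, Yes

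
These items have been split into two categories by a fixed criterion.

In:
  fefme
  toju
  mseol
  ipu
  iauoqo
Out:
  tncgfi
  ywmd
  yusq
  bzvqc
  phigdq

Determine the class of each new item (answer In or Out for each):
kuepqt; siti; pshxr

In, In, Out

A rule that fits every label: has ≥ 2 vowels — true of each 'In' example, false of each 'Out' one.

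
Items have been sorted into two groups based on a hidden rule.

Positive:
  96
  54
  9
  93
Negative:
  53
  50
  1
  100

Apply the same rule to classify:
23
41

Negative, Negative

The distinguishing property — multiple of 3 — holds for all the 'Positive' cases and none of the 'Negative' cases.
23: 23 = 3·7 + 2 — does not satisfy this, so Negative.
41: 41 = 3·13 + 2 — does not satisfy this, so Negative.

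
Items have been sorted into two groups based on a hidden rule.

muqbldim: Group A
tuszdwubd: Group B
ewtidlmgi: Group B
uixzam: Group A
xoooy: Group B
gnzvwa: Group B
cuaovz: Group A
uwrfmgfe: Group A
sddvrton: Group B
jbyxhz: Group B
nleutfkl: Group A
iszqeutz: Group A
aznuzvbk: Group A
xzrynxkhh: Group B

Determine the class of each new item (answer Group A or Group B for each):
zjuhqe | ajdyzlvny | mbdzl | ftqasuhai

Rule: even length AND contains 'u'. This holds for each 'Group A' example and fails for each 'Group B' one.
Group A: zjuhqe, since length 6, has 'u'. Group B: ajdyzlvny, since length 9, no 'u'. Group B: mbdzl, since length 5, no 'u'. Group B: ftqasuhai, since length 9, has 'u'.

Group A, Group B, Group B, Group B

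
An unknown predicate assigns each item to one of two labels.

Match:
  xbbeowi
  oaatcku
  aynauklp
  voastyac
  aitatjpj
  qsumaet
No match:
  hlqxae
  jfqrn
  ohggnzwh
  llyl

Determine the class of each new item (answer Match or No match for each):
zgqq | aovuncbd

No match, Match

The classifier is using: has ≥ 3 vowels.
zgqq → 0 vowels → No match.
aovuncbd → 3 vowels → Match.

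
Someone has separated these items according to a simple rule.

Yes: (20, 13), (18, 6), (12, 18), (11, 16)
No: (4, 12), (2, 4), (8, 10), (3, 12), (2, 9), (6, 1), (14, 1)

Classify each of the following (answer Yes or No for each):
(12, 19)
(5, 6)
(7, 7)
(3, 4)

The simplest hypothesis consistent with all the labels is: sum ≥ 24.

Yes, No, No, No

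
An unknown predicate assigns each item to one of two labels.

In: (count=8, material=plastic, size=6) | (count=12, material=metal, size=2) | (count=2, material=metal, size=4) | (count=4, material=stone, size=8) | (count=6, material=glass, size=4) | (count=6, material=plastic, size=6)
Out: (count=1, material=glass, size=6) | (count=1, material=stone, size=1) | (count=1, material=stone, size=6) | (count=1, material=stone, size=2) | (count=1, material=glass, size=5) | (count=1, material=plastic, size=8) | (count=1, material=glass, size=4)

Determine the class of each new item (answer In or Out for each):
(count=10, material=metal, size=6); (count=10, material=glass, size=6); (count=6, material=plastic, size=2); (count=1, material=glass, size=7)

In, In, In, Out

The common property of the 'In' items is: count ≥ 2. No 'Out' item has it.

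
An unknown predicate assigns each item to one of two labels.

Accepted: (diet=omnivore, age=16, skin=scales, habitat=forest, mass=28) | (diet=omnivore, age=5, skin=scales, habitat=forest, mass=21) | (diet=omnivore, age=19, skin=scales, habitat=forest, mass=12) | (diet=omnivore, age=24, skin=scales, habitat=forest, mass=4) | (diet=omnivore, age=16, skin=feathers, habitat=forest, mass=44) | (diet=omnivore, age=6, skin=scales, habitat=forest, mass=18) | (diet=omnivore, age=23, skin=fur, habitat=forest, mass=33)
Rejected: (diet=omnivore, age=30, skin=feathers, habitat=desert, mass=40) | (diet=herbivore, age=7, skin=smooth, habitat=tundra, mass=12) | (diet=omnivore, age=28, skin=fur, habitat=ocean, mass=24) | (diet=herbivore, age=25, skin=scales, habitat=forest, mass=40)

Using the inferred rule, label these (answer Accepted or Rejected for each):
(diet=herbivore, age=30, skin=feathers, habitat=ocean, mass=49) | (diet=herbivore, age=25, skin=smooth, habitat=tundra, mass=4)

Every 'Accepted' example satisfies: diet is omnivore AND habitat is forest. None of the 'Rejected' examples do.
(diet=herbivore, age=30, skin=feathers, habitat=ocean, mass=49) — diet is herbivore, habitat is ocean, hence Rejected. (diet=herbivore, age=25, skin=smooth, habitat=tundra, mass=4) — diet is herbivore, habitat is tundra, hence Rejected.

Rejected, Rejected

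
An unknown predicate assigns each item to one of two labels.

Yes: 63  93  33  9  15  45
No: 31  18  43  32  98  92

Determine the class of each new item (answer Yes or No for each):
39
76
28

The common property of the 'Yes' items is: ≡ 3 (mod 6). No 'No' item has it.
Yes: 39, since 39 mod 6 = 3. No: 76, since 76 mod 6 = 4. No: 28, since 28 mod 6 = 4.

Yes, No, No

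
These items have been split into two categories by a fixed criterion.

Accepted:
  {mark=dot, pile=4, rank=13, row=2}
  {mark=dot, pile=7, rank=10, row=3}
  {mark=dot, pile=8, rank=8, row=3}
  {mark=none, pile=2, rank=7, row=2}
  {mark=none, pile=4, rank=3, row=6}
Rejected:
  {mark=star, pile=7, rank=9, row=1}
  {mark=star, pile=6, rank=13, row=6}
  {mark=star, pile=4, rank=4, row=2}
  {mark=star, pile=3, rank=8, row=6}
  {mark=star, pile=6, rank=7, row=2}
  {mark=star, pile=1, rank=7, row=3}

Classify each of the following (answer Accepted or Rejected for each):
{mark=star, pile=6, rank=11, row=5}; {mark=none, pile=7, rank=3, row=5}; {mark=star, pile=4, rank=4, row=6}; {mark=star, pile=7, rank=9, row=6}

Checking candidate rules against both groups, what survives is: mark is not star.
{mark=star, pile=6, rank=11, row=5} → mark is star → Rejected. {mark=none, pile=7, rank=3, row=5} → mark is none → Accepted. {mark=star, pile=4, rank=4, row=6} → mark is star → Rejected. {mark=star, pile=7, rank=9, row=6} → mark is star → Rejected.

Rejected, Accepted, Rejected, Rejected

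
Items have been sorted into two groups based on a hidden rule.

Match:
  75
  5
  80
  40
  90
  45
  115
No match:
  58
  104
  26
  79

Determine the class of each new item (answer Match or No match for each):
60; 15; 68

Match, Match, No match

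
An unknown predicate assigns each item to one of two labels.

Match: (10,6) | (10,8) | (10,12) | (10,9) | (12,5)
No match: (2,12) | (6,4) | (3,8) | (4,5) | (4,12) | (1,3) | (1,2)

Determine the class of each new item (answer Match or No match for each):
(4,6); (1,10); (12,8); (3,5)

The distinguishing property — first ≥ 8 — holds for all the 'Match' cases and none of the 'No match' cases.
(4,6): first 4 — fails this test, so No match.
(1,10): first 1 — fails this test, so No match.
(12,8): first 12 — satisfies this, so Match.
(3,5): first 3 — fails this test, so No match.

No match, No match, Match, No match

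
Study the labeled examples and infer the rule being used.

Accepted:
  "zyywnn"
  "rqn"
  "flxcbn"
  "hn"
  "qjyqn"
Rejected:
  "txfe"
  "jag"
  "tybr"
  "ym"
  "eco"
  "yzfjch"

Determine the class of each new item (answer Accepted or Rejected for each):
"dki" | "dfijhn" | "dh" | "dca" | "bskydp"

Rejected, Accepted, Rejected, Rejected, Rejected

The simplest hypothesis consistent with all the labels is: contains 'n'.
"dki": no 'n' — lacks this property, so Rejected.
"dfijhn": has 'n' — fits, so Accepted.
"dh": no 'n' — lacks this property, so Rejected.
"dca": no 'n' — lacks this property, so Rejected.
"bskydp": no 'n' — lacks this property, so Rejected.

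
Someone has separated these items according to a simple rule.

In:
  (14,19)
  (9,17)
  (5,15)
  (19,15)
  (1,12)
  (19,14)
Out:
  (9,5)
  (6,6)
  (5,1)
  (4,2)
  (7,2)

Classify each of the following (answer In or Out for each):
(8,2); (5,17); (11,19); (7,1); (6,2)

Out, In, In, Out, Out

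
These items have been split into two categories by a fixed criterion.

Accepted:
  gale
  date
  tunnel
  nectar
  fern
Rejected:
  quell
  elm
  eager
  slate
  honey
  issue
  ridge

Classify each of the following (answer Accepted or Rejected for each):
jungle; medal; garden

Accepted, Rejected, Accepted

Comparing the two groups points to one rule — even length.
jungle: length 6, matches → Accepted.
medal: length 5, fails this test → Rejected.
garden: length 6, matches → Accepted.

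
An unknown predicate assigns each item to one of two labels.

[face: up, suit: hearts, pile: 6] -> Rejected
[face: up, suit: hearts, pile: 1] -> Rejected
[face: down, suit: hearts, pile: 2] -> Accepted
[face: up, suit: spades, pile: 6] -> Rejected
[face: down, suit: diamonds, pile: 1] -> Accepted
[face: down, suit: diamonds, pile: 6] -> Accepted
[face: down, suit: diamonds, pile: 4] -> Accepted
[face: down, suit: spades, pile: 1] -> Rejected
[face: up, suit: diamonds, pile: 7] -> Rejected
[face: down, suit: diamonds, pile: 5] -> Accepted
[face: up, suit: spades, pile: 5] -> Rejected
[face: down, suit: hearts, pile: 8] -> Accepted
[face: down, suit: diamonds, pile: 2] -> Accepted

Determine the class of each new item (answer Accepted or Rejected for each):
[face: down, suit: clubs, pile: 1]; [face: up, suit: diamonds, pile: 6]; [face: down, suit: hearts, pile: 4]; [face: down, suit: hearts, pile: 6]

Accepted, Rejected, Accepted, Accepted

The simplest hypothesis consistent with all the labels is: face is down AND suit is not spades.
[face: down, suit: clubs, pile: 1]: face is down, suit is clubs — matches, so Accepted.
[face: up, suit: diamonds, pile: 6]: face is up, suit is diamonds — fails the rule, so Rejected.
[face: down, suit: hearts, pile: 4]: face is down, suit is hearts — matches, so Accepted.
[face: down, suit: hearts, pile: 6]: face is down, suit is hearts — matches, so Accepted.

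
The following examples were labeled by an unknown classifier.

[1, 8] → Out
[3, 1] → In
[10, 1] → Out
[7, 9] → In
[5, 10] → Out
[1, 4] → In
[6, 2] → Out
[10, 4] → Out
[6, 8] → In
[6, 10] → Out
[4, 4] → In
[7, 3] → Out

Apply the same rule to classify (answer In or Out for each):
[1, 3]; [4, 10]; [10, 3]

In, Out, Out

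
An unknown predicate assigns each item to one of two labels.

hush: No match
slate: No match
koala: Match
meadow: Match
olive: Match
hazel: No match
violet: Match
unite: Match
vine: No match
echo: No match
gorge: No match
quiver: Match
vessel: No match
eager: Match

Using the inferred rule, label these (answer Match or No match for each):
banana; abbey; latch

Match, No match, No match

Rule: has ≥ 3 vowels. This holds for each 'Match' example and fails for each 'No match' one.
banana: Match (3 vowels).
abbey: No match (2 vowels).
latch: No match (1 vowel).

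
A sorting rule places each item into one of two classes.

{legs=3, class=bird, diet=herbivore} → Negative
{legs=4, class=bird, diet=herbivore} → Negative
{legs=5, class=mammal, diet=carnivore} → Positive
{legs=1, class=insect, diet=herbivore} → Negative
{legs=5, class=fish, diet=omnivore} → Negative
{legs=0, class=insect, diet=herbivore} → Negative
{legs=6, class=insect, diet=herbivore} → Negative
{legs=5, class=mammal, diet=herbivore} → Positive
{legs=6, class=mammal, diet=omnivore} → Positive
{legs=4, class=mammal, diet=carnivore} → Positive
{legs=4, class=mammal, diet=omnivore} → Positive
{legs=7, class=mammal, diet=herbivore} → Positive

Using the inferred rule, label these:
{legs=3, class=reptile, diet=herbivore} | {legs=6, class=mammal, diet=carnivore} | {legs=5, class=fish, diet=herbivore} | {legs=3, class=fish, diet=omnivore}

Negative, Positive, Negative, Negative

Looking at the examples, the only property every 'Positive' case has and every 'Negative' case lacks is: class is mammal.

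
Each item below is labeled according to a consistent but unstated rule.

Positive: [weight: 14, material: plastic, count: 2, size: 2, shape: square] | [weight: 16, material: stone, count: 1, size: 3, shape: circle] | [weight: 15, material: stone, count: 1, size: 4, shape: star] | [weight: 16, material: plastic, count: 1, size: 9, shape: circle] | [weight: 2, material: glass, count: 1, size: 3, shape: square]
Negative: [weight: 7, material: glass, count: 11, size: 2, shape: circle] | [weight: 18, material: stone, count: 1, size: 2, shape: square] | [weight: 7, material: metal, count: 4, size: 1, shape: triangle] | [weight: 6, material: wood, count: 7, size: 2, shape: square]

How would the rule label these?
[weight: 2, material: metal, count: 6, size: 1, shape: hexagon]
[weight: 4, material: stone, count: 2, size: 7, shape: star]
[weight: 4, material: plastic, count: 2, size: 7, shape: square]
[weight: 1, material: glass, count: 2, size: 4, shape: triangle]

The pattern is that an item is 'Positive' exactly when: count ≤ 2 AND weight ≤ 16.
[weight: 2, material: metal, count: 6, size: 1, shape: hexagon]: count = 6, weight = 2, doesn't qualify → Negative. [weight: 4, material: stone, count: 2, size: 7, shape: star]: count = 2, weight = 4, qualifies → Positive. [weight: 4, material: plastic, count: 2, size: 7, shape: square]: count = 2, weight = 4, qualifies → Positive. [weight: 1, material: glass, count: 2, size: 4, shape: triangle]: count = 2, weight = 1, qualifies → Positive.

Negative, Positive, Positive, Positive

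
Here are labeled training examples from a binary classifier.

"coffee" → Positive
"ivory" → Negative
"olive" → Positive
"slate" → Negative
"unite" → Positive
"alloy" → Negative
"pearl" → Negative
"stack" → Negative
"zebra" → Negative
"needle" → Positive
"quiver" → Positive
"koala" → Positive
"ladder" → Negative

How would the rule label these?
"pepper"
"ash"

Negative, Negative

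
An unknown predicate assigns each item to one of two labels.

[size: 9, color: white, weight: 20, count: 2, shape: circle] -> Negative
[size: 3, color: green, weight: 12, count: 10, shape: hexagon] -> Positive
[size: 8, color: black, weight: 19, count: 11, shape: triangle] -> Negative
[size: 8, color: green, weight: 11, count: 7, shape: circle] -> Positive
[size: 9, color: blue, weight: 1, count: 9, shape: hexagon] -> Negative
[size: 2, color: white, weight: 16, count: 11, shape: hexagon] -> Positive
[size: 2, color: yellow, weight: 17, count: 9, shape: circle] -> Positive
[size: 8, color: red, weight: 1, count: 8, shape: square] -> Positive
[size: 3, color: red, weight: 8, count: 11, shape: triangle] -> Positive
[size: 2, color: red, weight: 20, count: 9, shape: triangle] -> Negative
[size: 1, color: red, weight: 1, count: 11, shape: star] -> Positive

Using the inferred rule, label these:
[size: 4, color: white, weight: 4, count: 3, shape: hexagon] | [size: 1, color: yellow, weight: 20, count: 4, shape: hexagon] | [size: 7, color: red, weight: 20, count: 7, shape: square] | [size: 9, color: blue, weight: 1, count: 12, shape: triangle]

The classifier is using: weight ≤ 17 AND size ≤ 8.
[size: 4, color: white, weight: 4, count: 3, shape: hexagon]: Positive (weight = 4, size = 4).
[size: 1, color: yellow, weight: 20, count: 4, shape: hexagon]: Negative (weight = 20, size = 1).
[size: 7, color: red, weight: 20, count: 7, shape: square]: Negative (weight = 20, size = 7).
[size: 9, color: blue, weight: 1, count: 12, shape: triangle]: Negative (weight = 1, size = 9).

Positive, Negative, Negative, Negative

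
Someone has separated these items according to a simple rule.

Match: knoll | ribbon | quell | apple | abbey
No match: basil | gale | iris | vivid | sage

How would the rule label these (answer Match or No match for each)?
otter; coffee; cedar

Match, Match, No match

The simplest hypothesis consistent with all the labels is: has a double letter.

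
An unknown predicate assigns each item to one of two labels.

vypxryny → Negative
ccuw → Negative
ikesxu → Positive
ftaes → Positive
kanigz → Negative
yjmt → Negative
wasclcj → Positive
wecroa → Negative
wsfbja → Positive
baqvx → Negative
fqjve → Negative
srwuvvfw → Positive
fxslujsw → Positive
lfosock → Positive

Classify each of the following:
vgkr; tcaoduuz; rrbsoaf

'Positive' ⟺ contains 's'.
vgkr: no 's' — does not pass, so Negative.
tcaoduuz: no 's' — does not pass, so Negative.
rrbsoaf: has 's' — satisfies this, so Positive.

Negative, Negative, Positive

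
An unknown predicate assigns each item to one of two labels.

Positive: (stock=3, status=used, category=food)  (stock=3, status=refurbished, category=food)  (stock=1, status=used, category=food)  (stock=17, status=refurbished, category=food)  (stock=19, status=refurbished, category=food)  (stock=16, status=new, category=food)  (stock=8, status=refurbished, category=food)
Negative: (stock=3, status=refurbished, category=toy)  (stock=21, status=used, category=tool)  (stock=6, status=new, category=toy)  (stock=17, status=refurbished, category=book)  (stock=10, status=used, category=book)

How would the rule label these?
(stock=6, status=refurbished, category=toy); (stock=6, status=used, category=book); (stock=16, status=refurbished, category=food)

'Positive' ⟺ category is food.
(stock=6, status=refurbished, category=toy): category is toy, does not fit → Negative. (stock=6, status=used, category=book): category is book, does not fit → Negative. (stock=16, status=refurbished, category=food): category is food, passes → Positive.

Negative, Negative, Positive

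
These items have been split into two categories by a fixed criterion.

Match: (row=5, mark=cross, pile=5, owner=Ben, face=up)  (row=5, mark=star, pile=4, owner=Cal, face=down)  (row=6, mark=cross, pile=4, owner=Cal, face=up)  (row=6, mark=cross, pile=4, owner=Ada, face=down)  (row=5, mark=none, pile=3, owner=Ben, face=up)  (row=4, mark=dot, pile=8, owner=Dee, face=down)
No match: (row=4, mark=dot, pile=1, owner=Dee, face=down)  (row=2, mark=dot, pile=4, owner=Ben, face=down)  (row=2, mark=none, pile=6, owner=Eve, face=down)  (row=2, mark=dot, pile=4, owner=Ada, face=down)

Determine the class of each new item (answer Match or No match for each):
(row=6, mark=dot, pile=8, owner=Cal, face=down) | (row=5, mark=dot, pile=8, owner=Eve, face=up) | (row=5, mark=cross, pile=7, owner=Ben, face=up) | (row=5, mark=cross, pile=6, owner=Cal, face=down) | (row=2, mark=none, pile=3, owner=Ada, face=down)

The simplest hypothesis consistent with all the labels is: pile ≥ 3 AND row ≥ 4.
(row=6, mark=dot, pile=8, owner=Cal, face=down): Match (pile = 8, row = 6). (row=5, mark=dot, pile=8, owner=Eve, face=up): Match (pile = 8, row = 5). (row=5, mark=cross, pile=7, owner=Ben, face=up): Match (pile = 7, row = 5). (row=5, mark=cross, pile=6, owner=Cal, face=down): Match (pile = 6, row = 5). (row=2, mark=none, pile=3, owner=Ada, face=down): No match (pile = 3, row = 2).

Match, Match, Match, Match, No match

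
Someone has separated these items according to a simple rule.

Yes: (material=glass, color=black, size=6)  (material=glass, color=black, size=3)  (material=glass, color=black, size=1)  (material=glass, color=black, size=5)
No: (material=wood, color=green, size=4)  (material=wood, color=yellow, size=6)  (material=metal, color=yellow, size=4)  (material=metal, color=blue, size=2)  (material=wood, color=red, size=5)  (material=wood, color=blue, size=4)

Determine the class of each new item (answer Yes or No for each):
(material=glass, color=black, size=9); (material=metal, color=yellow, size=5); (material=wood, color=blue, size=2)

The rule appears to be: color is black.
(material=glass, color=black, size=9) → color is black → Yes. (material=metal, color=yellow, size=5) → color is yellow → No. (material=wood, color=blue, size=2) → color is blue → No.

Yes, No, No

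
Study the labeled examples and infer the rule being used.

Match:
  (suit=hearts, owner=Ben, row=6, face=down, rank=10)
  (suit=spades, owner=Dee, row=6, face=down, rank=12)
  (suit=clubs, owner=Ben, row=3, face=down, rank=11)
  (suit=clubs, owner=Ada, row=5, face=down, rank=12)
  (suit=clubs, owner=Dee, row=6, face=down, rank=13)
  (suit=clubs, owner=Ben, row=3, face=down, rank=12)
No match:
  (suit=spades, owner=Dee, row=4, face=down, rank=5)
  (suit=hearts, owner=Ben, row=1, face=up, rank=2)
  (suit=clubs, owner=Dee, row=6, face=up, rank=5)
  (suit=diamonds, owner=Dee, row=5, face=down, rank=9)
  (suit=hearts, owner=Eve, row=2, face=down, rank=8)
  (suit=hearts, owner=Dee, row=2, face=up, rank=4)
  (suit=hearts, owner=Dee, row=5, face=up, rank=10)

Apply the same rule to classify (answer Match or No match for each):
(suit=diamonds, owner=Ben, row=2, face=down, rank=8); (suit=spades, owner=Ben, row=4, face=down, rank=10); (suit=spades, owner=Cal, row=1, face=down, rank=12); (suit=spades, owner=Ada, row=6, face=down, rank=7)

No match, Match, Match, No match

The distinguishing property — face is down AND rank ≥ 10 — holds for all the 'Match' cases and none of the 'No match' cases.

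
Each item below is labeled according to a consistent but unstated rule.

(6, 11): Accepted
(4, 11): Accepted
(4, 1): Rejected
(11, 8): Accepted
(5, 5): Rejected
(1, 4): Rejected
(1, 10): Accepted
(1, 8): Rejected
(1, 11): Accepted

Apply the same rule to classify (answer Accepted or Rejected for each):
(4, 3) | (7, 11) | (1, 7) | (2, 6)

Rejected, Accepted, Rejected, Rejected

Every 'Accepted' example satisfies: sum ≥ 11. None of the 'Rejected' examples do.
Rejected: (4, 3), since 4+3 = 7. Accepted: (7, 11), since 7+11 = 18. Rejected: (1, 7), since 1+7 = 8. Rejected: (2, 6), since 2+6 = 8.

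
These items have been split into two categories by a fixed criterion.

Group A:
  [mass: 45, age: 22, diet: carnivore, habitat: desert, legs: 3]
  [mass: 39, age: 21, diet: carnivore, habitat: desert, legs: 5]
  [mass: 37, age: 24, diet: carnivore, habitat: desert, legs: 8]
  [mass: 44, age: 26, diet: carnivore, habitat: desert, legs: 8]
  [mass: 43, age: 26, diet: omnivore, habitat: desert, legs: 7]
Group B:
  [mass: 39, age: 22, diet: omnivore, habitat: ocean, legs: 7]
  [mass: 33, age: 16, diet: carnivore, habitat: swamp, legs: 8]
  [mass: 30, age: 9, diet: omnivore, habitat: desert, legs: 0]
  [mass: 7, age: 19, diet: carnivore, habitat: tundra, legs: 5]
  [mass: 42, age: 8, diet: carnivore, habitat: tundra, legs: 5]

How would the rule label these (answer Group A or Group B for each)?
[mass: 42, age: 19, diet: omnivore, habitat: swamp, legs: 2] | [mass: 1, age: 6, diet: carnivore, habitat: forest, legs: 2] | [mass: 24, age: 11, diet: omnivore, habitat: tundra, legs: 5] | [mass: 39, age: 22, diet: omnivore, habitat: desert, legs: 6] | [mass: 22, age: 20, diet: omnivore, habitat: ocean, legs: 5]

Group B, Group B, Group B, Group A, Group B

The common property of the 'Group A' items is: habitat is desert AND age ≥ 16. No 'Group B' item has it.
[mass: 42, age: 19, diet: omnivore, habitat: swamp, legs: 2] — habitat is swamp, age = 19, hence Group B. [mass: 1, age: 6, diet: carnivore, habitat: forest, legs: 2] — habitat is forest, age = 6, hence Group B. [mass: 24, age: 11, diet: omnivore, habitat: tundra, legs: 5] — habitat is tundra, age = 11, hence Group B. [mass: 39, age: 22, diet: omnivore, habitat: desert, legs: 6] — habitat is desert, age = 22, hence Group A. [mass: 22, age: 20, diet: omnivore, habitat: ocean, legs: 5] — habitat is ocean, age = 20, hence Group B.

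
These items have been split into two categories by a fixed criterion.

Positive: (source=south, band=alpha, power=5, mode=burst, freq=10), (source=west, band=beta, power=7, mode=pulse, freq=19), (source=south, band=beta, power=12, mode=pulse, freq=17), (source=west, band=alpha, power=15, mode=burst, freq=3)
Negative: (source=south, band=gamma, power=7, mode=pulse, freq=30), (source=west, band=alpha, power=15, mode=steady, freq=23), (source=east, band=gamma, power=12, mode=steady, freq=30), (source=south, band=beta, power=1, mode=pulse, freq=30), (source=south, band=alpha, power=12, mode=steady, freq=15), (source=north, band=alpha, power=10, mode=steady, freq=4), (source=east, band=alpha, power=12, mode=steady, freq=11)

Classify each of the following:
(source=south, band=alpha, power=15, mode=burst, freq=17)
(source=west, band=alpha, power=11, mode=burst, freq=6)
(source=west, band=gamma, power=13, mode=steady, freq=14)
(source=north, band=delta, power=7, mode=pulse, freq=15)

All 'Positive' examples share one property — mode is not steady AND freq ≤ 19 — and every 'Negative' example lacks it.
(source=south, band=alpha, power=15, mode=burst, freq=17): mode is burst, freq = 17 — passes, so Positive. (source=west, band=alpha, power=11, mode=burst, freq=6): mode is burst, freq = 6 — passes, so Positive. (source=west, band=gamma, power=13, mode=steady, freq=14): mode is steady, freq = 14 — does not pass, so Negative. (source=north, band=delta, power=7, mode=pulse, freq=15): mode is pulse, freq = 15 — passes, so Positive.

Positive, Positive, Negative, Positive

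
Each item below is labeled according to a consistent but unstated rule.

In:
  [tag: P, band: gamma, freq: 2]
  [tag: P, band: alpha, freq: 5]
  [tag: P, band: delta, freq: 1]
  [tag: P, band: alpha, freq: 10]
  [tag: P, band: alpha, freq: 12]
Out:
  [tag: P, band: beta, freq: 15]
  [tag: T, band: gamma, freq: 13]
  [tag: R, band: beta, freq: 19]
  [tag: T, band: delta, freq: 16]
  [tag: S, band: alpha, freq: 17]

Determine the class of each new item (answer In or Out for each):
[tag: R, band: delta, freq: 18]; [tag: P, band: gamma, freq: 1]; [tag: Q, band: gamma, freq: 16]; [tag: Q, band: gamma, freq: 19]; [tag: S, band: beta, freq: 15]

Out, In, Out, Out, Out

Rule: freq ≤ 12. This holds for each 'In' example and fails for each 'Out' one.
[tag: R, band: delta, freq: 18]: freq = 18, does not pass → Out. [tag: P, band: gamma, freq: 1]: freq = 1, checks out → In. [tag: Q, band: gamma, freq: 16]: freq = 16, does not pass → Out. [tag: Q, band: gamma, freq: 19]: freq = 19, does not pass → Out. [tag: S, band: beta, freq: 15]: freq = 15, does not pass → Out.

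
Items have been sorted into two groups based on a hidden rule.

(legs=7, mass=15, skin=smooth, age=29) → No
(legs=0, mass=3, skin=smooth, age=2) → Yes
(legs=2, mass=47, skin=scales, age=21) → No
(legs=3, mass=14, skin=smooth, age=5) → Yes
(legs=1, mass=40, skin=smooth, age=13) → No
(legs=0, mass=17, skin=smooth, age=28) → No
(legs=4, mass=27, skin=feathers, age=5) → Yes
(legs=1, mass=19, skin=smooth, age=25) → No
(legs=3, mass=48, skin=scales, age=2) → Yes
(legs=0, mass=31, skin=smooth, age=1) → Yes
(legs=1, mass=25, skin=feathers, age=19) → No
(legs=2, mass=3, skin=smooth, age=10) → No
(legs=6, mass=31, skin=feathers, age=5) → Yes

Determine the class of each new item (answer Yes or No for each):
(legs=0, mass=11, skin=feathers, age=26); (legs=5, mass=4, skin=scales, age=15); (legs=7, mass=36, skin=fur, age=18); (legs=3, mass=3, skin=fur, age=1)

The pattern is that an item is 'Yes' exactly when: age ≤ 5.
No: (legs=0, mass=11, skin=feathers, age=26), since age = 26. No: (legs=5, mass=4, skin=scales, age=15), since age = 15. No: (legs=7, mass=36, skin=fur, age=18), since age = 18. Yes: (legs=3, mass=3, skin=fur, age=1), since age = 1.

No, No, No, Yes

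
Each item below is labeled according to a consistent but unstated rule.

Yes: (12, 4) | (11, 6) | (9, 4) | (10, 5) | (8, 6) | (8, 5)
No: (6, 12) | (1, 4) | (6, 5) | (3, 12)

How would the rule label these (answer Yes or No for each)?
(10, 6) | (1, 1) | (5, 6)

Yes, No, No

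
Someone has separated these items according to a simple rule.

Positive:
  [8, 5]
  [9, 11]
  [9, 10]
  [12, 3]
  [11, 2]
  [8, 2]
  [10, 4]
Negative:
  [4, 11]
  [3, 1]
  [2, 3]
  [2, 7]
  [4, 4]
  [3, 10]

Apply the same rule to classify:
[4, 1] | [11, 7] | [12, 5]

The rule appears to be: first ≥ 5.
[4, 1]: Negative (first 4). [11, 7]: Positive (first 11). [12, 5]: Positive (first 12).

Negative, Positive, Positive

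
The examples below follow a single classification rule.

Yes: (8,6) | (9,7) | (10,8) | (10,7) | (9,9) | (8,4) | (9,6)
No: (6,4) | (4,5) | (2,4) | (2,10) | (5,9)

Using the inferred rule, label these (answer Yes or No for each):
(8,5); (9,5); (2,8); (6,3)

Yes, Yes, No, No

The classifier is using: first ≥ 7.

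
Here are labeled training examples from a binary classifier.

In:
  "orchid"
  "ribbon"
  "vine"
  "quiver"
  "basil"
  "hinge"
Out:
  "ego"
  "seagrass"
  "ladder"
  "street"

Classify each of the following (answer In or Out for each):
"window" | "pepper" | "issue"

In, Out, In

Checking candidate rules against both groups, what survives is: contains 'i'.
"window": In (has 'i'). "pepper": Out (no 'i'). "issue": In (has 'i').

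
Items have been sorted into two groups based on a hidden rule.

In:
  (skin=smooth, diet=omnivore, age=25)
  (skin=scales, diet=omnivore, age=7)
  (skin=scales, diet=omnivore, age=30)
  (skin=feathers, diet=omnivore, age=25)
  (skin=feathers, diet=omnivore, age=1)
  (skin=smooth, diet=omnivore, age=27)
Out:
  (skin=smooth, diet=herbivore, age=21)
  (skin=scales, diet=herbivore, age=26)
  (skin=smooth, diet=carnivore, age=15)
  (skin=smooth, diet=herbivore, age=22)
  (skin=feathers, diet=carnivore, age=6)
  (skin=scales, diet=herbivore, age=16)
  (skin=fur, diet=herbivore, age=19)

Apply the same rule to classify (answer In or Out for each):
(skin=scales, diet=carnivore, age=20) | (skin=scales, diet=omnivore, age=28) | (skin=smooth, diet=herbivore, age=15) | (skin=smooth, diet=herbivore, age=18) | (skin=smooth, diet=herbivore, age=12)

Out, In, Out, Out, Out

The simplest hypothesis consistent with all the labels is: diet is omnivore.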